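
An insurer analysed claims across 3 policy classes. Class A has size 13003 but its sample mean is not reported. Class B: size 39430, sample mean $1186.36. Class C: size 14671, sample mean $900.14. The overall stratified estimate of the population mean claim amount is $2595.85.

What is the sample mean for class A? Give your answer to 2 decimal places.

8783.19

N = 13003 + 39430 + 14671 = 67104.
Overall total = μ·N = 2595.85·67104 = 174191918.4.
Subtract the known strata: 39430·1186.36 + 14671·900.14 = 59984128.74.
Remaining total for class A: 174191918.4 − 59984128.74 = 114207789.66.
Divide by its size: 114207789.66 / 13003 = 8783.1877... → 8783.19.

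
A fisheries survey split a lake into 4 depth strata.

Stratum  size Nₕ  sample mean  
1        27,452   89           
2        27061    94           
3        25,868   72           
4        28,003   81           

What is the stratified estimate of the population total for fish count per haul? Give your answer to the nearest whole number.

1: 27452·89 = 2443228
2: 27061·94 = 2543734
3: 25868·72 = 1862496
4: 28003·81 = 2268243
τ̂ = Σ Nₕx̄ₕ = 9117701.

9117701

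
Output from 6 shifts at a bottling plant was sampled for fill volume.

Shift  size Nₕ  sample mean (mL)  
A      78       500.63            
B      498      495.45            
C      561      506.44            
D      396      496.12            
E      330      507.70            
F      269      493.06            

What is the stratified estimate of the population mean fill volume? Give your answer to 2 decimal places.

N = 2132; weights Wₕ = Nₕ/N = (0.0366, 0.2336, 0.2631, 0.1857, 0.1548, 0.1262).
x̄_st = Σ Wₕ·x̄ₕ = 0.0366·500.63 + 0.2336·495.45 + 0.2631·506.44 + 0.1857·496.12 + 0.1548·507.70 + 0.1262·493.06 ≈ 500.2503...
→ 500.25.

500.25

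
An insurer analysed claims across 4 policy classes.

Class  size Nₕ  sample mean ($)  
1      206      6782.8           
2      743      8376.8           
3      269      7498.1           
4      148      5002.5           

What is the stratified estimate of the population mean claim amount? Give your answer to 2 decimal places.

7597.79

x̄_st = (Σ Nₕx̄ₕ) / (Σ Nₕ) = (206·6782.8 + 743·8376.8 + 269·7498.1 + 148·5002.5) / 1366
= 10378578.1 / 1366 = 7597.7878... → 7597.79.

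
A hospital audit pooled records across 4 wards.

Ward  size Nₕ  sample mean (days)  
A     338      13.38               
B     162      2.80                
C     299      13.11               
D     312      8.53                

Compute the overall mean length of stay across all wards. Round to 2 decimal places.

N = 1111; weights Wₕ = Nₕ/N = (0.3042, 0.1458, 0.2691, 0.2808).
x̄_st = Σ Wₕ·x̄ₕ = 0.3042·13.38 + 0.1458·2.80 + 0.2691·13.11 + 0.2808·8.53 ≈ 10.4026...
→ 10.40.

10.40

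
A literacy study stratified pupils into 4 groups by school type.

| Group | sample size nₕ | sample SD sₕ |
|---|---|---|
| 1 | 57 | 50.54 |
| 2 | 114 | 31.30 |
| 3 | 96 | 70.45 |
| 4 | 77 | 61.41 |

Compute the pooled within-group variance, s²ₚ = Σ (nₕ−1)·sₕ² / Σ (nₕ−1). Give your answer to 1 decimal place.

2976.1

1: (57−1)·50.54² = 56·2554.2916 = 143040.3296
2: (114−1)·31.30² = 113·979.69 = 110704.97
3: (96−1)·70.45² = 95·4963.2025 = 471504.2375
4: (77−1)·61.41² = 76·3771.1881 = 286610.2956
Numerator = 1011859.8327; denominator = Σ(nₕ−1) = 340.
s²ₚ = 1011859.8327/340 = 2976.058... → 2976.1.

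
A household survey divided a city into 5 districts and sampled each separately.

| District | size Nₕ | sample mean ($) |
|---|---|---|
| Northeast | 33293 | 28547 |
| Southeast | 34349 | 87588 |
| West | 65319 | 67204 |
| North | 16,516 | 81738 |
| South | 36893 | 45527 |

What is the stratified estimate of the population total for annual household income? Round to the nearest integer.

11378285978

Population total = Σ Nₕ·x̄ₕ (each stratum's size times its mean).
33293·28547 + 34349·87588 + 65319·67204 + 16516·81738 + 36893·45527 = 950415271 + 3008560212 + 4389698076 + 1349984808 + 1679627611 = 11378285978.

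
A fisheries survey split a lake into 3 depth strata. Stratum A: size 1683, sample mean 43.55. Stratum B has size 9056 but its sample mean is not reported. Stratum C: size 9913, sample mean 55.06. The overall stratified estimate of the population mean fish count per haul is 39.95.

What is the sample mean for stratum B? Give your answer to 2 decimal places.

22.74

N = 1683 + 9056 + 9913 = 20652.
Overall total = μ·N = 39.95·20652 = 825047.4.
Subtract the known strata: 1683·43.55 + 9913·55.06 = 619104.43.
Remaining total for stratum B: 825047.4 − 619104.43 = 205942.97.
Divide by its size: 205942.97 / 9056 = 22.7411... → 22.74.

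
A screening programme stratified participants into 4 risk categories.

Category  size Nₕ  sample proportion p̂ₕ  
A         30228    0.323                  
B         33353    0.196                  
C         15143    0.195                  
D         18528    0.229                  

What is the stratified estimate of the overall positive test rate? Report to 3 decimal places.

Wₕ = Nₕ/N with N = 97252: 0.3108, 0.3430, 0.1557, 0.1905.
p̂_st = 0.3108·0.323 + 0.3430·0.196 + 0.1557·0.195 + 0.1905·0.229 ≈ 0.24161... → 0.242.

0.242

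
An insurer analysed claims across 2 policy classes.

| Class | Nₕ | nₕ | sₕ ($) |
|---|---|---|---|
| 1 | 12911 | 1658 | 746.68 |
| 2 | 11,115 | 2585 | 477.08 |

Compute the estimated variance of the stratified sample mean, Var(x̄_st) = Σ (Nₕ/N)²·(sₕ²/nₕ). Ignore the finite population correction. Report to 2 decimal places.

N = 24026; Wₕ = Nₕ/N.
class 1: (12911/24026)²·746.68²/1658 = 97.10494
class 2: (11115/24026)²·477.08²/2585 = 18.84421
Sum = 115.94915 → 115.95.

115.95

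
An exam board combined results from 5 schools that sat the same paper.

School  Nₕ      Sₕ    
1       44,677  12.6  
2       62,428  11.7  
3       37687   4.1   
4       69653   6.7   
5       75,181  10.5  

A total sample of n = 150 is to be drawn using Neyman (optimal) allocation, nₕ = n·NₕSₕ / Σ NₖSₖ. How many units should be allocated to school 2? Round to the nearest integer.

41

1: NₕSₕ = 44677·12.6 = 562930.2
2: NₕSₕ = 62428·11.7 = 730407.6
3: NₕSₕ = 37687·4.1 = 154516.7
4: NₕSₕ = 69653·6.7 = 466675.1
5: NₕSₕ = 75181·10.5 = 789400.5
Σ NₕSₕ = 2703930.1.
n_2 = 150·730407.6/2703930.1 = 40.519... → 41.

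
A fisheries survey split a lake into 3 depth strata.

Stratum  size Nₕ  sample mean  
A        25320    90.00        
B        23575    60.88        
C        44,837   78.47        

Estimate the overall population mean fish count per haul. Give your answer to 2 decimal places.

77.16

x̄_st = (Σ Nₕx̄ₕ) / (Σ Nₕ) = (25320·90.00 + 23575·60.88 + 44837·78.47) / 93732
= 7232405.39 / 93732 = 77.1605... → 77.16.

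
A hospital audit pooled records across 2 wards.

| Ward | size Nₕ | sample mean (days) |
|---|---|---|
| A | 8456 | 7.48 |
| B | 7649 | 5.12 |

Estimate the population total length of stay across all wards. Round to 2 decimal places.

A: 8456·7.48 = 63250.88
B: 7649·5.12 = 39162.88
τ̂ = Σ Nₕx̄ₕ = 102413.76.

102413.76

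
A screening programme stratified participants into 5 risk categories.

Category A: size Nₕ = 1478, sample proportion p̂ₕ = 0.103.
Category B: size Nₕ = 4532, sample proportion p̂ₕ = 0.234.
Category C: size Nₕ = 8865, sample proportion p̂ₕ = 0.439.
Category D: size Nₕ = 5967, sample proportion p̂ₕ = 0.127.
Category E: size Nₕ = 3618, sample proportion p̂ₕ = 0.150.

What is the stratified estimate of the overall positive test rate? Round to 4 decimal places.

0.2619

Wₕ = Nₕ/N with N = 24460: 0.0604, 0.1853, 0.3624, 0.2439, 0.1479.
p̂_st = 0.0604·0.103 + 0.1853·0.234 + 0.3624·0.439 + 0.2439·0.127 + 0.1479·0.150 ≈ 0.261855... → 0.2619.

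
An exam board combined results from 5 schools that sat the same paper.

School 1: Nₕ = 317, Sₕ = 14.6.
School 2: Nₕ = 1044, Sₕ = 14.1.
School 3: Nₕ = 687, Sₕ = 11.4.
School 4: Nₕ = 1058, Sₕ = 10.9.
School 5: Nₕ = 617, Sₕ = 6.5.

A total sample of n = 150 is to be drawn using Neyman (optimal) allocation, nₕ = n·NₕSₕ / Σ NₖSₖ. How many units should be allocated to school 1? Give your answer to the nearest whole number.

Σ NₕSₕ = 317·14.6 + 1044·14.1 + 687·11.4 + 1058·10.9 + 617·6.5 = 42723.1.
Share for 1: 4628.2/42723.1 = 0.10833.
n_1 = 150 × 0.10833 = 16.250... → 16.

16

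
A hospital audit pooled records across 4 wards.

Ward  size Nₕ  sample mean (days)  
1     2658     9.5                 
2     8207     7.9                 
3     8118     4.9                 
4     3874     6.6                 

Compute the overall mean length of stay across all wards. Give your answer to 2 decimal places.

6.80

N = 2658 + 8207 + 8118 + 3874 = 22857.
The stratified mean weights each stratum mean by its population share Nₕ/N.
Σ Nₕx̄ₕ = 2658·9.5 + 8207·7.9 + 8118·4.9 + 3874·6.6 = 25251 + 64835.3 + 39778.2 + 25568.4 = 155432.9.
Divide by N: 155432.9 / 22857 = 6.8002... → 6.80.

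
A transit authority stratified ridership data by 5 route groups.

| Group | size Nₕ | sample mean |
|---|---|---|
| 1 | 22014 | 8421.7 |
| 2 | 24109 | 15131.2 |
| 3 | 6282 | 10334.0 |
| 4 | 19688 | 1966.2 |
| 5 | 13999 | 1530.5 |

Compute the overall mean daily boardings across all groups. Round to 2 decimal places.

7843.33

N = 22014 + 24109 + 6282 + 19688 + 13999 = 86092.
Overall mean = Σ (Nₕ/N)·x̄ₕ — weight by population share, not a simple average.
Σ Nₕx̄ₕ = 22014·8421.7 + 24109·15131.2 + 6282·10334.0 + 19688·1966.2 + 13999·1530.5 = 185395303.8 + 364798100.8 + 64918188 + 38710545.6 + 21425469.5 = 675247607.7.
Divide by N: 675247607.7 / 86092 = 7843.3258... → 7843.33.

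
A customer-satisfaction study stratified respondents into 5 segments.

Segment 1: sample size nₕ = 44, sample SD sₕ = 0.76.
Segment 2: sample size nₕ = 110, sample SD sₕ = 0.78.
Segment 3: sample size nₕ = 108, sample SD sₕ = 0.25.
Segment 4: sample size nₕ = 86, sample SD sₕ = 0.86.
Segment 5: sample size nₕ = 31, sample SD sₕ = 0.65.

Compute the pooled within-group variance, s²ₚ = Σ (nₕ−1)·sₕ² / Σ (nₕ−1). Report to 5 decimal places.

0.46359

Degrees of freedom: 43 + 109 + 107 + 85 + 30 = 374.
Σ(nₕ−1)sₕ² = 43·0.5776 + 109·0.6084 + 107·0.0625 + 85·0.7396 + 30·0.4225 = 173.3809.
s²ₚ = 173.3809 / 374 = 0.4635853... → 0.46359.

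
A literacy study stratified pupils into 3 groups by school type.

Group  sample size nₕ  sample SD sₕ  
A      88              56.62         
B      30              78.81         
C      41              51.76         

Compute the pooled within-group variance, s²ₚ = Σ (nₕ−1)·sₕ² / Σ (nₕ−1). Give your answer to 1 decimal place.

A: (88−1)·56.62² = 87·3205.8244 = 278906.7228
B: (30−1)·78.81² = 29·6211.0161 = 180119.4669
C: (41−1)·51.76² = 40·2679.0976 = 107163.904
Numerator = 566190.0937; denominator = Σ(nₕ−1) = 156.
s²ₚ = 566190.0937/156 = 3629.424... → 3629.4.

3629.4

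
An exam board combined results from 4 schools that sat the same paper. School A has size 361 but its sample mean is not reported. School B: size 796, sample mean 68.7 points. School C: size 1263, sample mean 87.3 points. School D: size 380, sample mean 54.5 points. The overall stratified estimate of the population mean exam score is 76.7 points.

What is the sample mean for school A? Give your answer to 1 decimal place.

80.6

N = 361 + 796 + 1263 + 380 = 2800.
Overall total = μ·N = 76.7·2800 = 214760.
Subtract the known strata: 796·68.7 + 1263·87.3 + 380·54.5 = 185655.1.
Remaining total for school A: 214760 − 185655.1 = 29104.9.
Divide by its size: 29104.9 / 361 = 80.623... → 80.6.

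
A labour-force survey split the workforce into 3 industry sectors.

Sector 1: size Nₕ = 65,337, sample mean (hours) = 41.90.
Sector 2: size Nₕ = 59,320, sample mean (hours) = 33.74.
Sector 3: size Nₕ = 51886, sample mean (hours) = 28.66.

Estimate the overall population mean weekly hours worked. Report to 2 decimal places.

x̄_st = (Σ Nₕx̄ₕ) / (Σ Nₕ) = (65337·41.90 + 59320·33.74 + 51886·28.66) / 176543
= 6226129.86 / 176543 = 35.2669... → 35.27.

35.27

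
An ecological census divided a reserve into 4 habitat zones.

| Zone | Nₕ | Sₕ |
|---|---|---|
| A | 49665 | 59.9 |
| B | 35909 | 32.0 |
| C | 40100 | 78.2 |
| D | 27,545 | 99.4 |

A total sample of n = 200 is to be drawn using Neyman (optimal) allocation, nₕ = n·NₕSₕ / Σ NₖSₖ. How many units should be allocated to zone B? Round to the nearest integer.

23

Σ NₕSₕ = 49665·59.9 + 35909·32.0 + 40100·78.2 + 27545·99.4 = 9997814.5.
Share for B: 1149088/9997814.5 = 0.11493.
n_B = 200 × 0.11493 = 22.987... → 23.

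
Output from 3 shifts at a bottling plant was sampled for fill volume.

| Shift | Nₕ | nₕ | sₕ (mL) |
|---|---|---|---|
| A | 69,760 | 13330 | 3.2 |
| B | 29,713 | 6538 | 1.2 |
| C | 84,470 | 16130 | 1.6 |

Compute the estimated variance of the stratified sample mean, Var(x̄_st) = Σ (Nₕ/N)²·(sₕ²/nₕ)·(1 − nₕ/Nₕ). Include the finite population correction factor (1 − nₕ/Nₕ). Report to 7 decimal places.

0.0001209

N = 183943; Wₕ = Nₕ/N.
shift A: (69760/183943)²·3.2²/13330·(1 − 13330/69760) = 0.0000893758
shift B: (29713/183943)²·1.2²/6538·(1 − 6538/29713) = 0.0000044825
shift C: (84470/183943)²·1.6²/16130·(1 − 16130/84470) = 0.0000270780
Sum = 0.0001209362 → 0.0001209.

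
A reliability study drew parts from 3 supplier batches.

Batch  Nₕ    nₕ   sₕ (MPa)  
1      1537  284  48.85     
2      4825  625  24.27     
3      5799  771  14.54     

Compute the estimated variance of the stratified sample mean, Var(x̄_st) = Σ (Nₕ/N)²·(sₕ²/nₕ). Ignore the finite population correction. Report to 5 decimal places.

N = 12161; Wₕ = Nₕ/N.
batch 1: (1537/12161)²·48.85²/284 = 0.13422084
batch 2: (4825/12161)²·24.27²/625 = 0.14835958
batch 3: (5799/12161)²·14.54²/771 = 0.06235081
Sum = 0.34493123 → 0.34493.

0.34493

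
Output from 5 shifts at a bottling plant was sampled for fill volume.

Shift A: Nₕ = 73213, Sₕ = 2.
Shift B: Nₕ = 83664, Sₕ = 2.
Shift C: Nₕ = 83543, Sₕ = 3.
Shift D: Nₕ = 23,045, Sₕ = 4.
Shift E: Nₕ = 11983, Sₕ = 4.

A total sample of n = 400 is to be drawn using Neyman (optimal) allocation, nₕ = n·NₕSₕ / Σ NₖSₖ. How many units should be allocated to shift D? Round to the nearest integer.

A: NₕSₕ = 73213·2 = 146426
B: NₕSₕ = 83664·2 = 167328
C: NₕSₕ = 83543·3 = 250629
D: NₕSₕ = 23045·4 = 92180
E: NₕSₕ = 11983·4 = 47932
Σ NₕSₕ = 704495.
n_D = 400·92180/704495 = 52.338... → 52.

52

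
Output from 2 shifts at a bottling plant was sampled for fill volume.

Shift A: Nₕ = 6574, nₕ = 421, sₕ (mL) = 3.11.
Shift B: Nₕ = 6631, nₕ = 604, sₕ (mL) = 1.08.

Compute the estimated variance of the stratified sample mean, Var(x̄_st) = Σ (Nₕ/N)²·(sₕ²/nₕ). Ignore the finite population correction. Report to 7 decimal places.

0.0061810

N = 13205; Wₕ = Nₕ/N.
shift A: (6574/13205)²·3.11²/421 = 0.0056940499
shift B: (6631/13205)²·1.08²/604 = 0.0004869583
Sum = 0.0061810083 → 0.0061810.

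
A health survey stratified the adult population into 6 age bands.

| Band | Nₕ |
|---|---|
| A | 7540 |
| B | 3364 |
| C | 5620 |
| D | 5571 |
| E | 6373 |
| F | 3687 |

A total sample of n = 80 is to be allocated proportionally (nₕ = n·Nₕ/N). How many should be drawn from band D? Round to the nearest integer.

N = 7540 + 3364 + 5620 + 5571 + 6373 + 3687 = 32155.
n_D = 80·5571/32155 = 13.860... → 14.

14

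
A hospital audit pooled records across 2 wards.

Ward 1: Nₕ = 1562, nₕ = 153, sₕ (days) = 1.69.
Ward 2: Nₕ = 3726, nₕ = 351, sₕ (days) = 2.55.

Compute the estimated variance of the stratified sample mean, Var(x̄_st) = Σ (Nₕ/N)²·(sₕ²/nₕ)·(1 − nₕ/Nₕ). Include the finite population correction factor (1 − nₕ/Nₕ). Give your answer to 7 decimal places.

N = 5288; Wₕ = Nₕ/N.
ward 1: (1562/5288)²·1.69²/153·(1 − 153/1562) = 0.0014692345
ward 2: (3726/5288)²·2.55²/351·(1 − 351/3726) = 0.0083311889
Sum = 0.0098004233 → 0.0098004.

0.0098004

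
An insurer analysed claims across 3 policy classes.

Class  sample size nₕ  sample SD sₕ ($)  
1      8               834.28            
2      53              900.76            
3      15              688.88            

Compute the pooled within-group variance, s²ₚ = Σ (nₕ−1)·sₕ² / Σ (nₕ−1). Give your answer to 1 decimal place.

735713.8

1: (8−1)·834.28² = 7·696023.1184 = 4872161.8288
2: (53−1)·900.76² = 52·811368.5776 = 42191166.0352
3: (15−1)·688.88² = 14·474555.6544 = 6643779.1616
Numerator = 53707107.0256; denominator = Σ(nₕ−1) = 73.
s²ₚ = 53707107.0256/73 = 735713.795... → 735713.8.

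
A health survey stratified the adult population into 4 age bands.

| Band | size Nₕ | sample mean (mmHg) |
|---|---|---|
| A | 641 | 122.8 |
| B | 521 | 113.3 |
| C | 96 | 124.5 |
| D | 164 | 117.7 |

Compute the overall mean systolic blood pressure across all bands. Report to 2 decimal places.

118.85

N = 1422; weights Wₕ = Nₕ/N = (0.4508, 0.3664, 0.0675, 0.1153).
x̄_st = Σ Wₕ·x̄ₕ = 0.4508·122.8 + 0.3664·113.3 + 0.0675·124.5 + 0.1153·117.7 ≈ 118.8459...
→ 118.85.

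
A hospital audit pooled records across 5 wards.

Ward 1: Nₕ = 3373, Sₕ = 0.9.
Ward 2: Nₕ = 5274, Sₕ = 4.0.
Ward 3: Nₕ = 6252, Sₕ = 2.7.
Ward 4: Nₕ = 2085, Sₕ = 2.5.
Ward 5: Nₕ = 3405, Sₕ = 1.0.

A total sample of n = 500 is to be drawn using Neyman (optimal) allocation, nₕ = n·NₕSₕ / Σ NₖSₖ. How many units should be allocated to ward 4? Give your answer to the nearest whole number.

53

1: NₕSₕ = 3373·0.9 = 3035.7
2: NₕSₕ = 5274·4.0 = 21096
3: NₕSₕ = 6252·2.7 = 16880.4
4: NₕSₕ = 2085·2.5 = 5212.5
5: NₕSₕ = 3405·1.0 = 3405
Σ NₕSₕ = 49629.6.
n_4 = 500·5212.5/49629.6 = 52.514... → 53.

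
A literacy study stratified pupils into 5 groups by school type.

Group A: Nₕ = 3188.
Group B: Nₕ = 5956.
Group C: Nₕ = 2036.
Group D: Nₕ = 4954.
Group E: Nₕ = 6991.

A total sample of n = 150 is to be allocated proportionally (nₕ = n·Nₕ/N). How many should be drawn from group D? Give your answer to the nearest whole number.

N = 3188 + 5956 + 2036 + 4954 + 6991 = 23125.
n_D = 150·4954/23125 = 32.134... → 32.

32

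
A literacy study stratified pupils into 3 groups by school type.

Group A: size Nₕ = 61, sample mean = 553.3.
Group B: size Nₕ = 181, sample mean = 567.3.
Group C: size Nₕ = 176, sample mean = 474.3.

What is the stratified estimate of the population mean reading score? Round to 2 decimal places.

N = 61 + 181 + 176 = 418.
Overall mean = Σ (Nₕ/N)·x̄ₕ — weight by population share, not a simple average.
Σ Nₕx̄ₕ = 61·553.3 + 181·567.3 + 176·474.3 = 33751.3 + 102681.3 + 83476.8 = 219909.4.
Divide by N: 219909.4 / 418 = 526.0990... → 526.10.

526.10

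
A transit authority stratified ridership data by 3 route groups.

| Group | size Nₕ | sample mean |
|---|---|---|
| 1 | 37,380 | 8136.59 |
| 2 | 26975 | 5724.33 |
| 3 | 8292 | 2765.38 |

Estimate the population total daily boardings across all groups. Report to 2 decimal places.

1: 37380·8136.59 = 304145734.2
2: 26975·5724.33 = 154413801.75
3: 8292·2765.38 = 22930530.96
τ̂ = Σ Nₕx̄ₕ = 481490066.91.

481490066.91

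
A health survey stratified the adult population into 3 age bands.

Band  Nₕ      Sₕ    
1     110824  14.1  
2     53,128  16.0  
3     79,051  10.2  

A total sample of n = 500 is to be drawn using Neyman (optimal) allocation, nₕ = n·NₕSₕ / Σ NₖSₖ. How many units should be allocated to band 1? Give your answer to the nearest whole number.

Σ NₕSₕ = 110824·14.1 + 53128·16.0 + 79051·10.2 = 3218986.6.
Share for 1: 1562618.4/3218986.6 = 0.48544.
n_1 = 500 × 0.48544 = 242.719... → 243.

243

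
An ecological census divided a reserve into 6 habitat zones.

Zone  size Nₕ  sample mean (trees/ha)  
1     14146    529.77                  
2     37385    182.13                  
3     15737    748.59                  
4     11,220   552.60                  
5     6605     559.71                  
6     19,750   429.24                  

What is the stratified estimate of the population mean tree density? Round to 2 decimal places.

N = 104843; weights Wₕ = Nₕ/N = (0.1349, 0.3566, 0.1501, 0.1070, 0.0630, 0.1884).
x̄_st = Σ Wₕ·x̄ₕ = 0.1349·529.77 + 0.3566·182.13 + 0.1501·748.59 + 0.1070·552.60 + 0.0630·559.71 + 0.1884·429.24 ≈ 424.0451...
→ 424.05.

424.05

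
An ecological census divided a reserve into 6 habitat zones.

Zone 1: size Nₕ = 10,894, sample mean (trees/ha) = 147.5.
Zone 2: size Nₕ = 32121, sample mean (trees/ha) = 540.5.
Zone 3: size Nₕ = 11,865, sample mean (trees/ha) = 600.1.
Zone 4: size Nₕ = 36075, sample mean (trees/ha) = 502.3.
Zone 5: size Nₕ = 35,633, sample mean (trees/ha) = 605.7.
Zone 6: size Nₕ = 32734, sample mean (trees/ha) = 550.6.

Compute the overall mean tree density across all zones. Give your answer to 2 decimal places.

526.07

x̄_st = (Σ Nₕx̄ₕ) / (Σ Nₕ) = (10894·147.5 + 32121·540.5 + 11865·600.1 + 36075·502.3 + 35633·605.7 + 32734·550.6) / 159322
= 83815173 / 159322 = 526.0741... → 526.07.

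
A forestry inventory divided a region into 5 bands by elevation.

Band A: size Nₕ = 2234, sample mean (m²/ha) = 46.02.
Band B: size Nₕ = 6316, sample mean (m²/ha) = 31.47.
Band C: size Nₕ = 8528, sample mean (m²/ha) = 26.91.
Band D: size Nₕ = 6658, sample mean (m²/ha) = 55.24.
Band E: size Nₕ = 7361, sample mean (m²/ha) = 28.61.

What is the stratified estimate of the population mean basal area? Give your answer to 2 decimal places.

x̄_st = (Σ Nₕx̄ₕ) / (Σ Nₕ) = (2234·46.02 + 6316·31.47 + 8528·26.91 + 6658·55.24 + 7361·28.61) / 31097
= 1109447.81 / 31097 = 35.6770... → 35.68.

35.68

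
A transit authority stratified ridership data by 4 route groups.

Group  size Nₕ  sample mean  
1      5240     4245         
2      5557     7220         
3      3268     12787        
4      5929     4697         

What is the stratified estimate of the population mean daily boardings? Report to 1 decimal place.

x̄_st = (Σ Nₕx̄ₕ) / (Σ Nₕ) = (5240·4245 + 5557·7220 + 3268·12787 + 5929·4697) / 19994
= 132001769 / 19994 = 6602.069... → 6602.1.

6602.1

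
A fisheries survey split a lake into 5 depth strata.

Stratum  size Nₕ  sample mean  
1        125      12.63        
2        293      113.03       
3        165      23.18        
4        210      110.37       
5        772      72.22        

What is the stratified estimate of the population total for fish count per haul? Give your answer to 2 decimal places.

117452.78

Population total = Σ Nₕ·x̄ₕ (each stratum's size times its mean).
125·12.63 + 293·113.03 + 165·23.18 + 210·110.37 + 772·72.22 = 1578.75 + 33117.79 + 3824.7 + 23177.7 + 55753.84 = 117452.78.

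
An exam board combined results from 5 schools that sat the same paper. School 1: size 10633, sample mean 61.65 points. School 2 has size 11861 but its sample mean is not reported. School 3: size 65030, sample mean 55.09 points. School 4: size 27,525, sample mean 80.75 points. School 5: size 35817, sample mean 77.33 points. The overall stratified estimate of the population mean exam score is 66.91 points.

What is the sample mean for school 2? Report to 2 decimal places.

72.85

N = 10633 + 11861 + 65030 + 27525 + 35817 = 150866.
Overall total = μ·N = 66.91·150866 = 10094444.06.
Subtract the known strata: 10633·61.65 + 65030·55.09 + 27525·80.75 + 35817·77.33 = 9230399.51.
Remaining total for school 2: 10094444.06 − 9230399.51 = 864044.55.
Divide by its size: 864044.55 / 11861 = 72.8475... → 72.85.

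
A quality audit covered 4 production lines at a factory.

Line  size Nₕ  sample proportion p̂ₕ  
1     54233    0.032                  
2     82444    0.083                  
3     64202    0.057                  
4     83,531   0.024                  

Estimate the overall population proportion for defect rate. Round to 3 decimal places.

N = 54233 + 82444 + 64202 + 83531 = 284410.
Overall proportion = Σ (Nₕ/N)·p̂ₕ.
Σ Nₕp̂ₕ = 1735.456 + 6842.852 + 3659.514 + 2004.744 = 14242.566.
14242.566 / 284410 = 0.05008... → 0.050.

0.050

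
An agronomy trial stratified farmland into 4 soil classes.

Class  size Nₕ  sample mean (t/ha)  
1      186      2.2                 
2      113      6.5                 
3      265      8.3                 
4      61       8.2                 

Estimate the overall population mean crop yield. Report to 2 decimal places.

N = 625; weights Wₕ = Nₕ/N = (0.2976, 0.1808, 0.4240, 0.0976).
x̄_st = Σ Wₕ·x̄ₕ = 0.2976·2.2 + 0.1808·6.5 + 0.4240·8.3 + 0.0976·8.2 ≈ 6.1494...
→ 6.15.

6.15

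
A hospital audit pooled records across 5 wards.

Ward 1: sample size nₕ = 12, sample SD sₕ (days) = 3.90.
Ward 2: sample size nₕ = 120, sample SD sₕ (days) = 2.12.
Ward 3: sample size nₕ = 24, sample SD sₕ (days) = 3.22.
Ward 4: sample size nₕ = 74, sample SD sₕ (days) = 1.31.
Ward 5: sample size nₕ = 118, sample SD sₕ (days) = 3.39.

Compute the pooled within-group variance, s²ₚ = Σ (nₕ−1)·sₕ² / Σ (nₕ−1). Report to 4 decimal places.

7.0276

Degrees of freedom: 11 + 119 + 23 + 73 + 117 = 343.
Σ(nₕ−1)sₕ² = 11·15.21 + 119·4.4944 + 23·10.3684 + 73·1.7161 + 117·11.4921 = 2410.4678.
s²ₚ = 2410.4678 / 343 = 7.027603... → 7.0276.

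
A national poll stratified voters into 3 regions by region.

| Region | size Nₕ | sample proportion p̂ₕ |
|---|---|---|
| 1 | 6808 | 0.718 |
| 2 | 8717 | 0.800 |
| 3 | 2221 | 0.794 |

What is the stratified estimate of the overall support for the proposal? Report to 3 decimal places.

N = 6808 + 8717 + 2221 = 17746.
Overall proportion = Σ (Nₕ/N)·p̂ₕ.
Σ Nₕp̂ₕ = 4888.144 + 6973.6 + 1763.474 = 13625.218.
13625.218 / 17746 = 0.76779... → 0.768.

0.768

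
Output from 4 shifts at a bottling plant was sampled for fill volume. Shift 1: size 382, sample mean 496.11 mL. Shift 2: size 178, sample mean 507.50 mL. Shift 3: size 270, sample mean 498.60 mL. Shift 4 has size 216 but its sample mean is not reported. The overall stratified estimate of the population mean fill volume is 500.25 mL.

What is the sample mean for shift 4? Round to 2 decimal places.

N = 382 + 178 + 270 + 216 = 1046.
Overall total = μ·N = 500.25·1046 = 523261.5.
Subtract the known strata: 382·496.11 + 178·507.50 + 270·498.60 = 414471.02.
Remaining total for shift 4: 523261.5 − 414471.02 = 108790.48.
Divide by its size: 108790.48 / 216 = 503.6596... → 503.66.

503.66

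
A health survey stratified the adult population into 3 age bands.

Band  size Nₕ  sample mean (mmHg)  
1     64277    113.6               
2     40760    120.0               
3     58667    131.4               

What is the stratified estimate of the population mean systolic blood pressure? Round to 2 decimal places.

N = 64277 + 40760 + 58667 = 163704.
Weight each subgroup mean by Nₕ/N and sum.
Σ Nₕx̄ₕ = 64277·113.6 + 40760·120.0 + 58667·131.4 = 7301867.2 + 4891200 + 7708843.8 = 19901911.
Divide by N: 19901911 / 163704 = 121.5725... → 121.57.

121.57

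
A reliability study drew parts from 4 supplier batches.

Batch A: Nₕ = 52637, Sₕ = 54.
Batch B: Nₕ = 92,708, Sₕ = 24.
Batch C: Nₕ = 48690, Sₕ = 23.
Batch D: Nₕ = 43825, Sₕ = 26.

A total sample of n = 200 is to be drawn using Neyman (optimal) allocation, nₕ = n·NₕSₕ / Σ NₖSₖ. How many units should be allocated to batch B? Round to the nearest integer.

A: NₕSₕ = 52637·54 = 2842398
B: NₕSₕ = 92708·24 = 2224992
C: NₕSₕ = 48690·23 = 1119870
D: NₕSₕ = 43825·26 = 1139450
Σ NₕSₕ = 7326710.
n_B = 200·2224992/7326710 = 60.736... → 61.

61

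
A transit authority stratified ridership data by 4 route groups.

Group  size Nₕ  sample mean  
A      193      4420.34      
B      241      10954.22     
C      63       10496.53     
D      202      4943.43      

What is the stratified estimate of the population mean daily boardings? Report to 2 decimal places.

7371.88

N = 699; weights Wₕ = Nₕ/N = (0.2761, 0.3448, 0.0901, 0.2890).
x̄_st = Σ Wₕ·x̄ₕ = 0.2761·4420.34 + 0.3448·10954.22 + 0.0901·10496.53 + 0.2890·4943.43 ≈ 7371.8840...
→ 7371.88.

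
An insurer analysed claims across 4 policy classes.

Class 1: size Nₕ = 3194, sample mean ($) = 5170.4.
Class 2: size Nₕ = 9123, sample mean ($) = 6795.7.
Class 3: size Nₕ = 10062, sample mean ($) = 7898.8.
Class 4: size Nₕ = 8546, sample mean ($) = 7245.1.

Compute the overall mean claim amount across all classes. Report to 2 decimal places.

N = 30925; weights Wₕ = Nₕ/N = (0.1033, 0.2950, 0.3254, 0.2763).
x̄_st = Σ Wₕ·x̄ₕ = 0.1033·5170.4 + 0.2950·6795.7 + 0.3254·7898.8 + 0.2763·7245.1 ≈ 7110.9387...
→ 7110.94.

7110.94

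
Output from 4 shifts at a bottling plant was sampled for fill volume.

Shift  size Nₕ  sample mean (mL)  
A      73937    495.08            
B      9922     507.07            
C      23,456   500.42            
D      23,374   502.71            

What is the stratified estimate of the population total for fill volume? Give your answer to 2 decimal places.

A: 73937·495.08 = 36604729.96
B: 9922·507.07 = 5031148.54
C: 23456·500.42 = 11737851.52
D: 23374·502.71 = 11750343.54
τ̂ = Σ Nₕx̄ₕ = 65124073.56.

65124073.56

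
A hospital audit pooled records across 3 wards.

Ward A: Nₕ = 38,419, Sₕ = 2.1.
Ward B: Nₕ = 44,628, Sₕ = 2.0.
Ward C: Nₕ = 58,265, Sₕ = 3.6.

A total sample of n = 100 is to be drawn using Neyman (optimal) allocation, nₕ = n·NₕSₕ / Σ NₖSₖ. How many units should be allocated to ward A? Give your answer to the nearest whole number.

Σ NₕSₕ = 38419·2.1 + 44628·2.0 + 58265·3.6 = 379689.9.
Share for A: 80679.9/379689.9 = 0.21249.
n_A = 100 × 0.21249 = 21.249... → 21.

21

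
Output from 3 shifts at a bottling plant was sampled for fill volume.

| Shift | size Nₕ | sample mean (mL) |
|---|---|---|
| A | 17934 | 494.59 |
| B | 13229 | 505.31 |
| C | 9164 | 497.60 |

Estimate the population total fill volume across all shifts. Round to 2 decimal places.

20114729.45

A: 17934·494.59 = 8869977.06
B: 13229·505.31 = 6684745.99
C: 9164·497.60 = 4560006.4
τ̂ = Σ Nₕx̄ₕ = 20114729.45.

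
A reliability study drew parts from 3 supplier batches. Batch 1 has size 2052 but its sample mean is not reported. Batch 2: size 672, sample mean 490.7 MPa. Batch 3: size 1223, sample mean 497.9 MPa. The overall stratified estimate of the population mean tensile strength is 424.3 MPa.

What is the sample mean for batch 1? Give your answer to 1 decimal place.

Σ Nₕx̄ₕ = N·μ, so 2052·x̄_1 = 3947·424.3 − (672·490.7 + 1223·497.9).
= 1674712.1 − 938682.1 = 736030.
x̄_1 = 736030 / 2052 = 358.689... → 358.7.

358.7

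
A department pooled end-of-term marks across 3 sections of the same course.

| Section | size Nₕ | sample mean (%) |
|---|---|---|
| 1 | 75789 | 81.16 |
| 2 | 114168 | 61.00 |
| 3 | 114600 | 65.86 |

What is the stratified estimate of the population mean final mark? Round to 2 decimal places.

67.85

N = 75789 + 114168 + 114600 = 304557.
Weight each subgroup mean by Nₕ/N and sum.
Σ Nₕx̄ₕ = 75789·81.16 + 114168·61.00 + 114600·65.86 = 6151035.24 + 6964248 + 7547556 = 20662839.24.
Divide by N: 20662839.24 / 304557 = 67.8456... → 67.85.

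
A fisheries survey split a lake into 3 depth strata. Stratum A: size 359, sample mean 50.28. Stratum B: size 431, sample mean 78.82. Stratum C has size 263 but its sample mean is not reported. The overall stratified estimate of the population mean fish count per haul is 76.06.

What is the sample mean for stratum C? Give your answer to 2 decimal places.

106.73

N = 359 + 431 + 263 = 1053.
Overall total = μ·N = 76.06·1053 = 80091.18.
Subtract the known strata: 359·50.28 + 431·78.82 = 52021.94.
Remaining total for stratum C: 80091.18 − 52021.94 = 28069.24.
Divide by its size: 28069.24 / 263 = 106.7271... → 106.73.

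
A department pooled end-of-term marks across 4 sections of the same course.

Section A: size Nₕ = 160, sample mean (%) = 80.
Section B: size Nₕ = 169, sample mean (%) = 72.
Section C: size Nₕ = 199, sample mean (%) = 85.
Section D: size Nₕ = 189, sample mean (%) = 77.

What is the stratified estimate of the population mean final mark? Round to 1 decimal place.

x̄_st = (Σ Nₕx̄ₕ) / (Σ Nₕ) = (160·80 + 169·72 + 199·85 + 189·77) / 717
= 56436 / 717 = 78.711... → 78.7.

78.7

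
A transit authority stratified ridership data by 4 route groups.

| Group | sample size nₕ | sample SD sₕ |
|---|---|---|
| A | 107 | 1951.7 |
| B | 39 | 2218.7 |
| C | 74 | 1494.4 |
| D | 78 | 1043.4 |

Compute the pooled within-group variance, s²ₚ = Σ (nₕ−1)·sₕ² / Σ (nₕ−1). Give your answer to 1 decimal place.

2849260.3

A: (107−1)·1951.7² = 106·3809132.89 = 403768086.34
B: (39−1)·2218.7² = 38·4922629.69 = 187059928.22
C: (74−1)·1494.4² = 73·2233231.36 = 163025889.28
D: (78−1)·1043.4² = 77·1088683.56 = 83828634.12
Numerator = 837682537.96; denominator = Σ(nₕ−1) = 294.
s²ₚ = 837682537.96/294 = 2849260.333... → 2849260.3.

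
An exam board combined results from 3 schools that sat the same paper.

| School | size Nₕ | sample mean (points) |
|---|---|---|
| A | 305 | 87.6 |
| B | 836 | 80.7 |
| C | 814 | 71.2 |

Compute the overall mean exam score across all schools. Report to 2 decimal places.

N = 305 + 836 + 814 = 1955.
Overall mean = Σ (Nₕ/N)·x̄ₕ — weight by population share, not a simple average.
Σ Nₕx̄ₕ = 305·87.6 + 836·80.7 + 814·71.2 = 26718 + 67465.2 + 57956.8 = 152140.
Divide by N: 152140 / 1955 = 77.8210... → 77.82.

77.82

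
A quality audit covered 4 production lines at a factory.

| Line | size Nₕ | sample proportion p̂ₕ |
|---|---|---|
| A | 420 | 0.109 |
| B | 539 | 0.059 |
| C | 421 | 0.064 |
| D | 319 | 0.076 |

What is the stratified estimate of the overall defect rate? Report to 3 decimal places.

0.076

N = 420 + 539 + 421 + 319 = 1699.
Overall proportion = Σ (Nₕ/N)·p̂ₕ.
Σ Nₕp̂ₕ = 45.78 + 31.801 + 26.944 + 24.244 = 128.769.
128.769 / 1699 = 0.07579... → 0.076.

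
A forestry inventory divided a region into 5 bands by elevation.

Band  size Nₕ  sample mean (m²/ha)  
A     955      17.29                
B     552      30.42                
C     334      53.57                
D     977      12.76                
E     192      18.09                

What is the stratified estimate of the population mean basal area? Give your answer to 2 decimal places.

22.30

N = 3010; weights Wₕ = Nₕ/N = (0.3173, 0.1834, 0.1110, 0.3246, 0.0638).
x̄_st = Σ Wₕ·x̄ₕ = 0.3173·17.29 + 0.1834·30.42 + 0.1110·53.57 + 0.3246·12.76 + 0.0638·18.09 ≈ 22.3043...
→ 22.30.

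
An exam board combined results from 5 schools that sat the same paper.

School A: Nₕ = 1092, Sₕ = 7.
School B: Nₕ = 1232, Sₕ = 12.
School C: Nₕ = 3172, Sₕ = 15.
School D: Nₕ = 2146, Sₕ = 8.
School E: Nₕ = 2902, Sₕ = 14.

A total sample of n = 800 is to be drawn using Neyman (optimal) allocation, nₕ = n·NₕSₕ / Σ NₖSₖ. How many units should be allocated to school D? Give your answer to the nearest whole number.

107

A: NₕSₕ = 1092·7 = 7644
B: NₕSₕ = 1232·12 = 14784
C: NₕSₕ = 3172·15 = 47580
D: NₕSₕ = 2146·8 = 17168
E: NₕSₕ = 2902·14 = 40628
Σ NₕSₕ = 127804.
n_D = 800·17168/127804 = 107.465... → 107.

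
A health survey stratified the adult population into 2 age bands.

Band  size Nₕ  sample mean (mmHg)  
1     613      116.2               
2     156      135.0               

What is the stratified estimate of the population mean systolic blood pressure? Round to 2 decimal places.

x̄_st = (Σ Nₕx̄ₕ) / (Σ Nₕ) = (613·116.2 + 156·135.0) / 769
= 92290.6 / 769 = 120.0138... → 120.01.

120.01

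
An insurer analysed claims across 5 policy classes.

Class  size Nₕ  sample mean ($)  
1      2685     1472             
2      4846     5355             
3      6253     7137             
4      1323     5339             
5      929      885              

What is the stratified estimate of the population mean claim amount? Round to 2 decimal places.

5139.43

N = 16036; weights Wₕ = Nₕ/N = (0.1674, 0.3022, 0.3899, 0.0825, 0.0579).
x̄_st = Σ Wₕ·x̄ₕ = 0.1674·1472 + 0.3022·5355 + 0.3899·7137 + 0.0825·5339 + 0.0579·885 ≈ 5139.4346...
→ 5139.43.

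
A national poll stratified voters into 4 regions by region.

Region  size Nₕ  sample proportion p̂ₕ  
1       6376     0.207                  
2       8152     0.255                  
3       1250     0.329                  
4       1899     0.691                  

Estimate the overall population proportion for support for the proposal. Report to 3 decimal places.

0.290

Wₕ = Nₕ/N with N = 17677: 0.3607, 0.4612, 0.0707, 0.1074.
p̂_st = 0.3607·0.207 + 0.4612·0.255 + 0.0707·0.329 + 0.1074·0.691 ≈ 0.28976... → 0.290.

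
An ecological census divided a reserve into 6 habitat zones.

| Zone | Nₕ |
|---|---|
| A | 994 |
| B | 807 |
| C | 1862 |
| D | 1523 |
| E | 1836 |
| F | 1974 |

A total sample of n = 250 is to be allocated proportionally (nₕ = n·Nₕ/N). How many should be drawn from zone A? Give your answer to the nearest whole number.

Share of zone A = 994/8996 = 0.11049.
Allocate 250 × 0.11049 = 27.623... → 28.

28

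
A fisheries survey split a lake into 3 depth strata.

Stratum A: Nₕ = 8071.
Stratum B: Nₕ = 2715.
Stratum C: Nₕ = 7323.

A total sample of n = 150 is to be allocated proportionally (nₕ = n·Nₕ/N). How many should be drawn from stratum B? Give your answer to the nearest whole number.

Share of stratum B = 2715/18109 = 0.14993.
Allocate 150 × 0.14993 = 22.489... → 22.

22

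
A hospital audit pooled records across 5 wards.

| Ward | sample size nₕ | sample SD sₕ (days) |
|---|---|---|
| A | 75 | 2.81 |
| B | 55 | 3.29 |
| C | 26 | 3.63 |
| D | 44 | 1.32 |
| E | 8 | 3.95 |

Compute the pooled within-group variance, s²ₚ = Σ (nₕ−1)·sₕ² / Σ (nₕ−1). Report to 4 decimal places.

Degrees of freedom: 74 + 54 + 25 + 43 + 7 = 203.
Σ(nₕ−1)sₕ² = 74·7.8961 + 54·10.8241 + 25·13.1769 + 43·1.7424 + 7·15.6025 = 1682.376.
s²ₚ = 1682.376 / 203 = 8.287567... → 8.2876.

8.2876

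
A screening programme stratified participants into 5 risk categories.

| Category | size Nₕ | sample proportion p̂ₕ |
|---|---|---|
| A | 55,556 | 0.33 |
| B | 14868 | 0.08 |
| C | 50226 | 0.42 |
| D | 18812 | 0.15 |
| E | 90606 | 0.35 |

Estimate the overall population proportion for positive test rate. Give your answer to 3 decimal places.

N = 55556 + 14868 + 50226 + 18812 + 90606 = 230068.
Overall proportion = Σ (Nₕ/N)·p̂ₕ.
Σ Nₕp̂ₕ = 18333.48 + 1189.44 + 21094.92 + 2821.8 + 31712.1 = 75151.74.
75151.74 / 230068 = 0.32665... → 0.327.

0.327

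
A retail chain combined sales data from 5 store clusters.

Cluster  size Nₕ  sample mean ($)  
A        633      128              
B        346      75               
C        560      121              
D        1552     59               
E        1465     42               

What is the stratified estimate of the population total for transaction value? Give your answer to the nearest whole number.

A: 633·128 = 81024
B: 346·75 = 25950
C: 560·121 = 67760
D: 1552·59 = 91568
E: 1465·42 = 61530
τ̂ = Σ Nₕx̄ₕ = 327832.

327832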